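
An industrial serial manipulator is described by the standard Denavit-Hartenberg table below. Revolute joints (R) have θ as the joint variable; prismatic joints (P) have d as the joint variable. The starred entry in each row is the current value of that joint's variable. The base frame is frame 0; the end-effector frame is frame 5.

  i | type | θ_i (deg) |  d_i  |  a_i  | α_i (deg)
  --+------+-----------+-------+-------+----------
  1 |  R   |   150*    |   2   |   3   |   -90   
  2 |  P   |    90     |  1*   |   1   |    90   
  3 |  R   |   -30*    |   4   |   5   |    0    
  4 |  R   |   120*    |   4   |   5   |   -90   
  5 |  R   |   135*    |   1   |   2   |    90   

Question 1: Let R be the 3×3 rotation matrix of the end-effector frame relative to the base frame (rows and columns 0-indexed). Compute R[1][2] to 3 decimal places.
End-effector z-axis (col 2 of R) = (0.2588,-0.9659,0.0000)
R[1][2] = -0.9659

-0.966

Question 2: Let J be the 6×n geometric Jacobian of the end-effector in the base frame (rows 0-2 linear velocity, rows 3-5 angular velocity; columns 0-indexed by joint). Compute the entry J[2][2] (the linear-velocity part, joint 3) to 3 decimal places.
1.086

axis z_2 = (-0.8660,0.5000,0.0000); lever o_n−o_2 = (-6.2464,2.3526,-3.3301)
cross product → J_v[:, 2] = (-1.6651,-2.8840,1.0858)
J_ω[:, 2] = z_2
entry J[2][2] = 1.0858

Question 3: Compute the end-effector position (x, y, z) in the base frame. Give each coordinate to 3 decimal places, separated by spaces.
-9.344 2.987 -2.330

after link 1: o_1 = (-2.5981, 1.5000, 2.0000)
after link 2: o_2 = (-3.0981, 0.6340, 1.0000)
after link 3: o_3 = (-5.3122, 4.7990, -3.3301)
after link 4: o_4 = (-11.2763, 2.4689, -3.3301)
after link 5: o_5 = (-9.3444, 2.9865, -2.3301)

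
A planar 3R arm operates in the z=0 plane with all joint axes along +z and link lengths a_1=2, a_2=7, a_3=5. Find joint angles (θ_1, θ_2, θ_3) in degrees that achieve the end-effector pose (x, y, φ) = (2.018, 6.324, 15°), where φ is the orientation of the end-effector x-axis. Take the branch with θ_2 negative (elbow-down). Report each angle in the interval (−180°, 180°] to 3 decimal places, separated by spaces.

wrist centre = target − a_3·(cos φ, sin φ) = (-2.8116, 5.0299)
cos θ_2 = (33.2052−2²−7²)/(2·2·7) = -0.7070; θ_2 = -134.9879° (elbow-down)
β = atan2(5.0299,-2.8116) = 119.2044°; ψ = atan2(-4.9508,-2.9487) = -120.7781°
θ_1 = β − ψ = 239.9825°
θ_3 = φ − θ_1 − θ_2 = -89.9946° (wrapped to (-180°,180°])

-120.017 -134.988 -89.995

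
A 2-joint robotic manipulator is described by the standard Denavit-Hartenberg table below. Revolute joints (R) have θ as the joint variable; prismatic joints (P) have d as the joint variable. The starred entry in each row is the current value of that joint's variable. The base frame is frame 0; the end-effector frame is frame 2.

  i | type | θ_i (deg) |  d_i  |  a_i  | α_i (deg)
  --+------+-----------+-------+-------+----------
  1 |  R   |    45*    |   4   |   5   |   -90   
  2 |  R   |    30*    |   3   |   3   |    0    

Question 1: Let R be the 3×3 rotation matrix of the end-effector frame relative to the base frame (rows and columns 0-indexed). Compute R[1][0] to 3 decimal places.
0.612

End-effector x-axis (col 0 of R) = (0.6124,0.6124,-0.5000)
R[1][0] = 0.6124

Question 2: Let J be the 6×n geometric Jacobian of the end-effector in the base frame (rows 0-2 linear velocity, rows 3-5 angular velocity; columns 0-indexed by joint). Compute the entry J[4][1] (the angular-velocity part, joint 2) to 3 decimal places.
0.707

axis z_1 = (-0.7071,0.7071,0.0000); lever o_n−o_1 = (-0.2842,3.9584,-1.5000)
cross product → J_v[:, 1] = (-1.0607,-1.0607,-2.5981)
J_ω[:, 1] = z_1
entry J[4][1] = 0.7071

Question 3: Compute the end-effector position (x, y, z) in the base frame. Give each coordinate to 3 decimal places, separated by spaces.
after link 1: o_1 = (3.5355, 3.5355, 4.0000)
after link 2: o_2 = (3.2513, 7.4940, 2.5000)

3.251 7.494 2.500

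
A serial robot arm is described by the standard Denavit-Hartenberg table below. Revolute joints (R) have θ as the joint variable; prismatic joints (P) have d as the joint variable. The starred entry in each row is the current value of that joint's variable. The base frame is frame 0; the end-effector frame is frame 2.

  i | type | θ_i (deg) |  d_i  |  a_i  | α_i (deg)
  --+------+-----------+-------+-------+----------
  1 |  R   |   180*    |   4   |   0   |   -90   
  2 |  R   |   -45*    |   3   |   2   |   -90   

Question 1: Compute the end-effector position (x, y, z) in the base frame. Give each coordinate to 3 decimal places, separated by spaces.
-1.414 -3.000 5.414

after link 1: o_1 = (0.0000, 0.0000, 4.0000)
after link 2: o_2 = (-1.4142, -3.0000, 5.4142)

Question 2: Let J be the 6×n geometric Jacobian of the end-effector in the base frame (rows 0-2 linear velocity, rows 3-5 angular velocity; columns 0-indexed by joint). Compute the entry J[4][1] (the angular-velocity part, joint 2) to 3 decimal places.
axis z_1 = (-0.0000,-1.0000,0.0000); lever o_n−o_1 = (-1.4142,-3.0000,1.4142)
cross product → J_v[:, 1] = (-1.4142,0.0000,-1.4142)
J_ω[:, 1] = z_1
entry J[4][1] = -1.0000

-1.000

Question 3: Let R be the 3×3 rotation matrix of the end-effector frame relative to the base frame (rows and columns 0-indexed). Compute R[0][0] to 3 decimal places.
-0.707

End-effector x-axis (col 0 of R) = (-0.7071,0.0000,0.7071)
R[0][0] = -0.7071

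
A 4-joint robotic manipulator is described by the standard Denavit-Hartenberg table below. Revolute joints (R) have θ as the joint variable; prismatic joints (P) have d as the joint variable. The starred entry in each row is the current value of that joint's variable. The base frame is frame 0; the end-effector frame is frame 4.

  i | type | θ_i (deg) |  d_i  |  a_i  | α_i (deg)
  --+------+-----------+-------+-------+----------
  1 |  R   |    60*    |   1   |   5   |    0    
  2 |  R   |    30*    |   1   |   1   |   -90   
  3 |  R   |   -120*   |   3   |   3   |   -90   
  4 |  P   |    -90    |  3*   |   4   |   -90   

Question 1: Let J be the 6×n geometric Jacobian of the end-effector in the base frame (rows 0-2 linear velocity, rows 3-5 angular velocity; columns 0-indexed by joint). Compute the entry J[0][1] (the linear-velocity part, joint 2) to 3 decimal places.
-2.098

axis z_1 = (0.0000,0.0000,1.0000); lever o_n−o_1 = (-7.0000,2.0981,5.0981)
cross product → J_v[:, 1] = (-2.0981,-7.0000,0.0000)
J_ω[:, 1] = z_1
entry J[0][1] = -2.0981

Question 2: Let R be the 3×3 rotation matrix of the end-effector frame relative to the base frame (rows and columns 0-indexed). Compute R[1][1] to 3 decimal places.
-0.866

End-effector y-axis (col 1 of R) = (-0.0000,-0.8660,-0.5000)
R[1][1] = -0.8660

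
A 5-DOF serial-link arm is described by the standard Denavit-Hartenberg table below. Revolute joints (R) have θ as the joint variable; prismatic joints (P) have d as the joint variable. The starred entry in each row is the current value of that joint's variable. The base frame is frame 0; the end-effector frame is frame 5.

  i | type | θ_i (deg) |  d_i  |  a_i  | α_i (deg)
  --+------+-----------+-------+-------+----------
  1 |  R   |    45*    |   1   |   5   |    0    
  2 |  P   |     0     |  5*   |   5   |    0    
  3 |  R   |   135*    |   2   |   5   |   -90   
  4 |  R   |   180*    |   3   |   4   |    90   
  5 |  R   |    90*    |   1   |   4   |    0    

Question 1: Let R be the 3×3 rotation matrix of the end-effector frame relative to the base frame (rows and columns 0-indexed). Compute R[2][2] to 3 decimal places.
End-effector z-axis (col 2 of R) = (-0.0000,-0.0000,-1.0000)
R[2][2] = -1.0000

-1.000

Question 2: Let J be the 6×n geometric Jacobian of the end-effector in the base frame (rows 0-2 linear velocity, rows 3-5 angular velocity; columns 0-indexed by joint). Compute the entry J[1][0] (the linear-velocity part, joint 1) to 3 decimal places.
6.071

axis z_0 = ẑ; lever o_n−o_0 = (6.0711,0.0711,7.0000)
cross product → J_v[:, 0] = (-0.0711,6.0711,0.0000)
J_ω[:, 0] = z_0
entry J[1][0] = 6.0711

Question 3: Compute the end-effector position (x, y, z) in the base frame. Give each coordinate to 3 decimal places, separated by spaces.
6.071 0.071 7.000

after link 1: o_1 = (3.5355, 3.5355, 1.0000)
after link 2: o_2 = (7.0711, 7.0711, 6.0000)
after link 3: o_3 = (2.0711, 7.0711, 8.0000)
after link 4: o_4 = (6.0711, 4.0711, 8.0000)
after link 5: o_5 = (6.0711, 0.0711, 7.0000)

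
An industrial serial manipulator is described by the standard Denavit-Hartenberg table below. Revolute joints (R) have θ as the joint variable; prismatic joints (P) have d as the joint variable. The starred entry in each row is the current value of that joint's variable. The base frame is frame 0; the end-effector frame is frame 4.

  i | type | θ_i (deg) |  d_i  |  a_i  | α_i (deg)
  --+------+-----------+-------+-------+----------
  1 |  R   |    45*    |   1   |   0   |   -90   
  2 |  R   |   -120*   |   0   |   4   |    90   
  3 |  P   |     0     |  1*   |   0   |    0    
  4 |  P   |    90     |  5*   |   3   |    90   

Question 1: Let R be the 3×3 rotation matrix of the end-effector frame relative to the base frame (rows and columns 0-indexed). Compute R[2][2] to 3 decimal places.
End-effector z-axis (col 2 of R) = (-0.3536,-0.3536,0.8660)
R[2][2] = 0.8660

0.866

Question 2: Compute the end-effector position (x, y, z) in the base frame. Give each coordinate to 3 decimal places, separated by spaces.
after link 1: o_1 = (0.0000, 0.0000, 1.0000)
after link 2: o_2 = (-1.4142, -1.4142, 4.4641)
after link 3: o_3 = (-2.0266, -2.0266, 3.9641)
after link 4: o_4 = (-7.2098, -2.9671, 1.4641)

-7.210 -2.967 1.464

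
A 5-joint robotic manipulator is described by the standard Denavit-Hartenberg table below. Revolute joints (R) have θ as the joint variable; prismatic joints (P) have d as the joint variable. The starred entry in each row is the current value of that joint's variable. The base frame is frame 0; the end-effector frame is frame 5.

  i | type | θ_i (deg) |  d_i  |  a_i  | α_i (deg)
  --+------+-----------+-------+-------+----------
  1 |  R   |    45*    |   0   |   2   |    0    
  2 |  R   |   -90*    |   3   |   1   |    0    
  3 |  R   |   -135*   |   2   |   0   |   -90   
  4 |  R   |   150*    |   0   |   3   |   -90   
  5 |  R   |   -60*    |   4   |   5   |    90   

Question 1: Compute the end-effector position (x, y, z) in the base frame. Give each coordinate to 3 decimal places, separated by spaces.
after link 1: o_1 = (1.4142, 1.4142, 0.0000)
after link 2: o_2 = (2.1213, 0.7071, 3.0000)
after link 3: o_3 = (2.1213, 0.7071, 5.0000)
after link 4: o_4 = (4.7194, 0.7071, 3.5000)
after link 5: o_5 = (8.8845, -3.6230, 5.7141)

8.884 -3.623 5.714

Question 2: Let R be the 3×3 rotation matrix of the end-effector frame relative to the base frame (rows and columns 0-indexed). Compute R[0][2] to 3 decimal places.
-0.750

End-effector z-axis (col 2 of R) = (-0.7500,-0.5000,0.4330)
R[0][2] = -0.7500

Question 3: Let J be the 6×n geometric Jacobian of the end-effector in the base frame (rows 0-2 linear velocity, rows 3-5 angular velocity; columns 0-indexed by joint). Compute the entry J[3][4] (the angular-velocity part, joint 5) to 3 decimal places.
axis z_4 = (0.5000,-0.0000,0.8660); lever o_n−o_4 = (4.1651,-4.3301,2.2141)
cross product → J_v[:, 4] = (3.7500,2.5000,-2.1651)
J_ω[:, 4] = z_4
entry J[3][4] = 0.5000

0.500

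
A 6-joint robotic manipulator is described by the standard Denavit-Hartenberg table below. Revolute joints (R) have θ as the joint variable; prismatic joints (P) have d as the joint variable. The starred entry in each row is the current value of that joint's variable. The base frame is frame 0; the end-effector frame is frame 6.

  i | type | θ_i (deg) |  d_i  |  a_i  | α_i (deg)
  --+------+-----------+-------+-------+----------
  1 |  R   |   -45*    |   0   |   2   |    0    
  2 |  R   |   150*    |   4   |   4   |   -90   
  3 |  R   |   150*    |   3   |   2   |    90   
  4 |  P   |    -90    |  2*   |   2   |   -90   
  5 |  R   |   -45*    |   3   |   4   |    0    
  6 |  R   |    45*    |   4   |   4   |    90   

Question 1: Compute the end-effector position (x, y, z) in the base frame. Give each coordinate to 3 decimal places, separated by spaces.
7.401 -1.239 -4.682

after link 1: o_1 = (1.4142, -1.4142, 0.0000)
after link 2: o_2 = (0.3789, 2.4495, 4.0000)
after link 3: o_3 = (-2.0706, -0.0000, 3.0000)
after link 4: o_4 = (-0.3975, 1.4836, 1.2679)
after link 5: o_5 = (2.6409, 1.0721, -2.6815)
after link 6: o_6 = (7.4012, -1.2387, -4.6815)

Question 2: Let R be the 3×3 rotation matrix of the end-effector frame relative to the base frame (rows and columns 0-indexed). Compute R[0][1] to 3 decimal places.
0.224

End-effector y-axis (col 1 of R) = (0.2241,-0.8365,-0.5000)
R[0][1] = 0.2241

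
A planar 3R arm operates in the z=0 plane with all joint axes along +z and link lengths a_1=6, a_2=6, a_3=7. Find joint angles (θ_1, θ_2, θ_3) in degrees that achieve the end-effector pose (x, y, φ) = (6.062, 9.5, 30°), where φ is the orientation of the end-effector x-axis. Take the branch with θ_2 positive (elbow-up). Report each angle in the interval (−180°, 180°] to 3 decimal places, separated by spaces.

wrist centre = target − a_3·(cos φ, sin φ) = (-0.0002, 6.0000)
cos θ_2 = (36.0000−6²−6²)/(2·6·6) = -0.5000; θ_2 = 120.0000° (elbow-up)
β = atan2(6.0000,-0.0002) = 90.0017°; ψ = atan2(5.1962,3.0000) = 60.0000°
θ_1 = β − ψ = 30.0017°
θ_3 = φ − θ_1 − θ_2 = -120.0017° (wrapped to (-180°,180°])

30.002 120.000 -120.002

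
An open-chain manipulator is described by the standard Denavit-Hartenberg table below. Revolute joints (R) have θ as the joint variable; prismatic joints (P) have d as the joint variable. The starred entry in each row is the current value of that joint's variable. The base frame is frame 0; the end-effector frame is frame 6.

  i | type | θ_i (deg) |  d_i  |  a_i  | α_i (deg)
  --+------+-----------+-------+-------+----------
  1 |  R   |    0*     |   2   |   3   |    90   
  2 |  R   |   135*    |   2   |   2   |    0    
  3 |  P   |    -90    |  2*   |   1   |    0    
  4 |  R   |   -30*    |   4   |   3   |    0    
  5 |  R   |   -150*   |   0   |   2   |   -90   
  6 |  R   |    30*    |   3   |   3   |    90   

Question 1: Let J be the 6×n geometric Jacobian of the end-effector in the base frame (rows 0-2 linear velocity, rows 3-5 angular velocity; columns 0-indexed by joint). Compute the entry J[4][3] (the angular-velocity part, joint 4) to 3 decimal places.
-1.000

axis z_3 = (0.0000,-1.0000,0.0000); lever o_n−o_3 = (1.7678,-2.5000,-4.5962)
cross product → J_v[:, 3] = (4.5962,0.0000,1.7678)
J_ω[:, 3] = z_3
entry J[4][3] = -1.0000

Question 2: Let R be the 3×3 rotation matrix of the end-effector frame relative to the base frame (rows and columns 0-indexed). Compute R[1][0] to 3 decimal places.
End-effector x-axis (col 0 of R) = (-0.6124,0.5000,-0.6124)
R[1][0] = 0.5000

0.500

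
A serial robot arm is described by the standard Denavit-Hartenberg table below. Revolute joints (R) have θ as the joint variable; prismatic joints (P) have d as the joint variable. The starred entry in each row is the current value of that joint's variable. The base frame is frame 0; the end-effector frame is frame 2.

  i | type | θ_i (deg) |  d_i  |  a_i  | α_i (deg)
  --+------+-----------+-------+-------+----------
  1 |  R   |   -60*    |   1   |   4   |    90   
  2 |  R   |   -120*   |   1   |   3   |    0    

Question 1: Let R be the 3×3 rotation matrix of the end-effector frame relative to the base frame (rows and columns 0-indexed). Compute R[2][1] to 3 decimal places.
End-effector y-axis (col 1 of R) = (0.4330,-0.7500,-0.5000)
R[2][1] = -0.5000

-0.500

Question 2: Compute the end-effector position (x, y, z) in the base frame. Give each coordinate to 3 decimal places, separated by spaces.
after link 1: o_1 = (2.0000, -3.4641, 1.0000)
after link 2: o_2 = (0.3840, -2.6651, -1.5981)

0.384 -2.665 -1.598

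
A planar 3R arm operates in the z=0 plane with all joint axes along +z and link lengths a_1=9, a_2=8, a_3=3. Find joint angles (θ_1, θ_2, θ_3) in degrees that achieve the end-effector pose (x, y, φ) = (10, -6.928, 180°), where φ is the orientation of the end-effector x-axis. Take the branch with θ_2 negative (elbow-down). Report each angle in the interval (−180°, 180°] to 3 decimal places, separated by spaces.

0.001 -60.001 -120.000

wrist centre = target − a_3·(cos φ, sin φ) = (13.0000, -6.9280)
cos θ_2 = (216.9972−9²−8²)/(2·9·8) = 0.5000; θ_2 = -60.0013° (elbow-down)
β = atan2(-6.9280,13.0000) = -28.0542°; ψ = atan2(-6.9283,12.9998) = -28.0555°
θ_1 = β − ψ = 0.0013°
θ_3 = φ − θ_1 − θ_2 = -120.0000° (wrapped to (-180°,180°])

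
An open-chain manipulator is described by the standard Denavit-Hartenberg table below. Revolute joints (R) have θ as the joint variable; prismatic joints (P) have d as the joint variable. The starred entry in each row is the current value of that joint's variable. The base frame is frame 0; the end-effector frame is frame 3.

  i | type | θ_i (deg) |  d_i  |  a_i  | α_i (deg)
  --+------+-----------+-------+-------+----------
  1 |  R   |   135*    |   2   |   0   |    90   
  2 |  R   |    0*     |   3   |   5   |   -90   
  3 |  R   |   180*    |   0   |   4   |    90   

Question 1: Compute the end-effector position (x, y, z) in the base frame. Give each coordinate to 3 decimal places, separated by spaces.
after link 1: o_1 = (0.0000, 0.0000, 2.0000)
after link 2: o_2 = (-1.4142, 5.6569, 2.0000)
after link 3: o_3 = (1.4142, 2.8284, 2.0000)

1.414 2.828 2.000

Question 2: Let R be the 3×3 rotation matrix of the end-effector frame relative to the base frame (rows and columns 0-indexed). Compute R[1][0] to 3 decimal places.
-0.707

End-effector x-axis (col 0 of R) = (0.7071,-0.7071,0.0000)
R[1][0] = -0.7071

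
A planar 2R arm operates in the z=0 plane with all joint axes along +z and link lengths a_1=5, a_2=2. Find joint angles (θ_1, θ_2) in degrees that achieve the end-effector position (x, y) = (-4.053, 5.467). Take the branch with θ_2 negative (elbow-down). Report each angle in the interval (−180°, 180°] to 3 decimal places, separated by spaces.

135.010 -30.032

cos θ_2 = (46.3149−5²−2²)/(2·5·2) = 0.8657; θ_2 = -30.0321° (elbow-down)
β = atan2(5.4670,-4.0530) = 126.5517°; ψ = atan2(-1.0010,6.7315) = -8.4579°
θ_1 = β − ψ = 135.0096°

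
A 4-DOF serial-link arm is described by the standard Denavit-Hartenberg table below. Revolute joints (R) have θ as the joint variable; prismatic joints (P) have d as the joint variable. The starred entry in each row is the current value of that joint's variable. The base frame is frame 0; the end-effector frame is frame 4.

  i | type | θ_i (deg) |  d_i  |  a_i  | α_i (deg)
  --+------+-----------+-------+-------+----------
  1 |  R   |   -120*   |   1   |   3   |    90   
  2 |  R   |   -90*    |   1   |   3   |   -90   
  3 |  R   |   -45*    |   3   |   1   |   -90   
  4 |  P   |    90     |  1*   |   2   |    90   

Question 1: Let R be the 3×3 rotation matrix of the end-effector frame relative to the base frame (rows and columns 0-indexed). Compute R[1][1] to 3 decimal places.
End-effector y-axis (col 1 of R) = (0.6124,-0.3536,-0.7071)
R[1][1] = -0.3536

-0.354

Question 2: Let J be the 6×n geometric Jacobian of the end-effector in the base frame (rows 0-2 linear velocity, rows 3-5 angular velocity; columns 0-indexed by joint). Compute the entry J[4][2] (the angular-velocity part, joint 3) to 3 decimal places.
-0.866

axis z_2 = (-0.5000,-0.8660,0.0000); lever o_n−o_2 = (-0.5000,-0.8660,-1.4142)
cross product → J_v[:, 2] = (1.2247,-0.7071,0.0000)
J_ω[:, 2] = z_2
entry J[4][2] = -0.8660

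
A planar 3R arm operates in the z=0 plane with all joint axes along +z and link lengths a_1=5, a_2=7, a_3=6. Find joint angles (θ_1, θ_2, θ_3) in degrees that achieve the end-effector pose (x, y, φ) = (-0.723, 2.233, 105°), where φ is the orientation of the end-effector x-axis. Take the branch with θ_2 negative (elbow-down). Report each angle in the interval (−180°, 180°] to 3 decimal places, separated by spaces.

wrist centre = target − a_3·(cos φ, sin φ) = (0.8299, -3.5626)
cos θ_2 = (13.3806−5²−7²)/(2·5·7) = -0.8660; θ_2 = -149.9962° (elbow-down)
β = atan2(-3.5626,0.8299) = -76.8865°; ψ = atan2(-3.5004,-1.0619) = -106.8766°
θ_1 = β − ψ = 29.9901°
θ_3 = φ − θ_1 − θ_2 = -134.9939° (wrapped to (-180°,180°])

29.990 -149.996 -134.994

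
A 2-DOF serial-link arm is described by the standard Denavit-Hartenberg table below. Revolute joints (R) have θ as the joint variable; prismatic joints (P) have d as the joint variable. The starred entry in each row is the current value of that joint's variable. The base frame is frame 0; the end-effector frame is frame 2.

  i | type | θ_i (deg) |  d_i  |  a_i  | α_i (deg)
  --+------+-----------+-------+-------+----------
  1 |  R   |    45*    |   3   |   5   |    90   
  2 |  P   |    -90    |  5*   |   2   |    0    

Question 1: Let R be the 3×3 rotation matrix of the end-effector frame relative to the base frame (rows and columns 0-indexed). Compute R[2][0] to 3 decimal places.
End-effector x-axis (col 0 of R) = (0.0000,-0.0000,-1.0000)
R[2][0] = -1.0000

-1.000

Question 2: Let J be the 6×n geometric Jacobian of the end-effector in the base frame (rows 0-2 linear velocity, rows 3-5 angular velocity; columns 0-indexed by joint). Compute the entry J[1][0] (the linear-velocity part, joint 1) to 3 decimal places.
7.071

axis z_0 = ẑ; lever o_n−o_0 = (7.0711,-0.0000,1.0000)
cross product → J_v[:, 0] = (0.0000,7.0711,-0.0000)
J_ω[:, 0] = z_0
entry J[1][0] = 7.0711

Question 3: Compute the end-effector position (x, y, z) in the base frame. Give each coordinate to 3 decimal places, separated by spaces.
7.071 -0.000 1.000

after link 1: o_1 = (3.5355, 3.5355, 3.0000)
after link 2: o_2 = (7.0711, -0.0000, 1.0000)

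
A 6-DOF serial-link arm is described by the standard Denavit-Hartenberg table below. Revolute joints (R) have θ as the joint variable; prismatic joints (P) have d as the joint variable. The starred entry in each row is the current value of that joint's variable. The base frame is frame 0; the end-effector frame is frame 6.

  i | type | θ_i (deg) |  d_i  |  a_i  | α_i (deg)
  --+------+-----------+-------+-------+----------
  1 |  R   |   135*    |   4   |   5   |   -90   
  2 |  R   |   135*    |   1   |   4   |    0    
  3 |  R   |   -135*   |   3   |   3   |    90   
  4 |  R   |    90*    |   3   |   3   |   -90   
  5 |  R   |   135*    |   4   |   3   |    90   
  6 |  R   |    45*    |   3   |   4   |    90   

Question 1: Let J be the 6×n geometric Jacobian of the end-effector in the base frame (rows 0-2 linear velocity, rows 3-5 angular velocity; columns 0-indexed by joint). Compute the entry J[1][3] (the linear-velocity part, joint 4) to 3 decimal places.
4.121

axis z_3 = (0.0000,-0.0000,1.0000); lever o_n−o_3 = (4.1213,-5.5355,-3.2426)
cross product → J_v[:, 3] = (5.5355,4.1213,0.0000)
J_ω[:, 3] = z_3
entry J[1][3] = 4.1213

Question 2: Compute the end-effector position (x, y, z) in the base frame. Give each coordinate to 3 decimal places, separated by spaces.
after link 1: o_1 = (-3.5355, 3.5355, 4.0000)
after link 2: o_2 = (-2.2426, 0.8284, 1.1716)
after link 3: o_3 = (-6.4853, 0.8284, 1.1716)
after link 4: o_4 = (-8.6066, -1.2929, 4.1716)
after link 5: o_5 = (-4.2782, -2.6213, 2.0503)
after link 6: o_6 = (-2.3640, -4.7071, -2.0711)

-2.364 -4.707 -2.071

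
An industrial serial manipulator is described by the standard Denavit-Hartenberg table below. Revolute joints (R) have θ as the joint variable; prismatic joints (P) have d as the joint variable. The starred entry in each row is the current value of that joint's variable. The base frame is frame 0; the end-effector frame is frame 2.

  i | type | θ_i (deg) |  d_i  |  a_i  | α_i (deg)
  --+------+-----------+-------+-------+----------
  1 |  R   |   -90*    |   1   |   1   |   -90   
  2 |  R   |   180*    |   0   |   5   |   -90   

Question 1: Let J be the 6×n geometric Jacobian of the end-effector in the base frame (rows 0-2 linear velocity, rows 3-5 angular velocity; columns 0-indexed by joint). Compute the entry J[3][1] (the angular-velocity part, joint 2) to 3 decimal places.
1.000

axis z_1 = (1.0000,0.0000,0.0000); lever o_n−o_1 = (-0.0000,5.0000,-0.0000)
cross product → J_v[:, 1] = (-0.0000,0.0000,5.0000)
J_ω[:, 1] = z_1
entry J[3][1] = 1.0000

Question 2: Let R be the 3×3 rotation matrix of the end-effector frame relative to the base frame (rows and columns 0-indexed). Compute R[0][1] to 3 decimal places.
End-effector y-axis (col 1 of R) = (-1.0000,-0.0000,0.0000)
R[0][1] = -1.0000

-1.000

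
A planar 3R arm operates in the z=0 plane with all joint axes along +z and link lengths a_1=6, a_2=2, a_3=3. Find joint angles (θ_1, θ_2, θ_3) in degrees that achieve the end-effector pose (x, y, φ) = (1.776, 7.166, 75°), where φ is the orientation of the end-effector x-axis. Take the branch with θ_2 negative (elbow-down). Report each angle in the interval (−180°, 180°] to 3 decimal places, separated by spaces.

90.009 -149.993 134.984

wrist centre = target − a_3·(cos φ, sin φ) = (0.9995, 4.2682)
cos θ_2 = (19.2168−6²−2²)/(2·6·2) = -0.8660; θ_2 = -149.9932° (elbow-down)
β = atan2(4.2682,0.9995) = 76.8198°; ψ = atan2(-1.0002,4.2681) = -13.1890°
θ_1 = β − ψ = 90.0089°
θ_3 = φ − θ_1 − θ_2 = 134.9843° (wrapped to (-180°,180°])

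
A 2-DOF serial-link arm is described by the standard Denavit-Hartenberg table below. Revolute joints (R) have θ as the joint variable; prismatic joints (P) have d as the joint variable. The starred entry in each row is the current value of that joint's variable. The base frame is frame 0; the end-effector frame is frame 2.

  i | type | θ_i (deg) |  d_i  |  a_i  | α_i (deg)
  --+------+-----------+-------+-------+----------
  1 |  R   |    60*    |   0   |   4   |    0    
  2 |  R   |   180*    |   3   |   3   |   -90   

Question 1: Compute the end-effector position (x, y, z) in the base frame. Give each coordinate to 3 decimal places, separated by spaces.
0.500 0.866 3.000

after link 1: o_1 = (2.0000, 3.4641, 0.0000)
after link 2: o_2 = (0.5000, 0.8660, 3.0000)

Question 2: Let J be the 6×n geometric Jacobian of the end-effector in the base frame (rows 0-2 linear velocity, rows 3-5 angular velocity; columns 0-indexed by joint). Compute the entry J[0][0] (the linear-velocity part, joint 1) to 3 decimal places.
axis z_0 = ẑ; lever o_n−o_0 = (0.5000,0.8660,3.0000)
cross product → J_v[:, 0] = (-0.8660,0.5000,0.0000)
J_ω[:, 0] = z_0
entry J[0][0] = -0.8660

-0.866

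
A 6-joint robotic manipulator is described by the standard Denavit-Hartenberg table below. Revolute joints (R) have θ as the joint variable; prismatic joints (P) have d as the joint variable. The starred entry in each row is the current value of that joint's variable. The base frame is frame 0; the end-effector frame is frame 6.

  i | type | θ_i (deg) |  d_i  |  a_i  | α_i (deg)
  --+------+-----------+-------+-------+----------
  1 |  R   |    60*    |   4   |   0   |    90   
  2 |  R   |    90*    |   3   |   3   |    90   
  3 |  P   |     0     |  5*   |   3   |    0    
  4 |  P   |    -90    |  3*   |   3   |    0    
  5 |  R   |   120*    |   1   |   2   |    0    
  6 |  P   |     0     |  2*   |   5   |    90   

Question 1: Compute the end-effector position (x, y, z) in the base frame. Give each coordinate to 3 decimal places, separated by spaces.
after link 1: o_1 = (0.0000, 0.0000, 4.0000)
after link 2: o_2 = (2.5981, -1.5000, 7.0000)
after link 3: o_3 = (5.0981, 2.8301, 10.0000)
after link 4: o_4 = (4.0000, 6.9282, 10.0000)
after link 5: o_5 = (5.3660, 7.2942, 11.7321)
after link 6: o_6 = (8.5311, 7.7763, 16.0622)

8.531 7.776 16.062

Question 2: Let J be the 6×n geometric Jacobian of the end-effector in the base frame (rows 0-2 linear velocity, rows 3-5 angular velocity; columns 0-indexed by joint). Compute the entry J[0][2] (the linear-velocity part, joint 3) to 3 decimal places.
0.500

prismatic axis z_2 = (0.5000,0.8660,-0.0000)
J_v[:, 2] = z_2; J_ω[:, 2] = (0,0,0)
entry J[0][2] = 0.5000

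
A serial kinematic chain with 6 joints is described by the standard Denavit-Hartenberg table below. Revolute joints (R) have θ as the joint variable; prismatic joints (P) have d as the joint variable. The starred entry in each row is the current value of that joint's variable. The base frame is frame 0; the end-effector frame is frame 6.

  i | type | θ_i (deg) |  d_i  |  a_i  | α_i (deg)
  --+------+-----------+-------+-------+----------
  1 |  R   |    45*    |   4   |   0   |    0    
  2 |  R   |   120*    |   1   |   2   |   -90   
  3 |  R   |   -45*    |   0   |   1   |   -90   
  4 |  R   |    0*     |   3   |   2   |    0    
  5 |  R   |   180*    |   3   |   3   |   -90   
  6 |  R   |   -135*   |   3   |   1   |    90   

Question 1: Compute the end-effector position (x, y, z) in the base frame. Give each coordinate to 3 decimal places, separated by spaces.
after link 1: o_1 = (0.0000, 0.0000, 4.0000)
after link 2: o_2 = (-1.9319, 0.5176, 5.0000)
after link 3: o_3 = (-2.6149, 0.7007, 5.7071)
after link 4: o_4 = (-6.0299, 1.6157, 5.0000)
after link 5: o_5 = (-6.0299, 1.6157, 0.7574)
after link 6: o_6 = (-7.7723, -1.0232, 0.7574)

-7.772 -1.023 0.757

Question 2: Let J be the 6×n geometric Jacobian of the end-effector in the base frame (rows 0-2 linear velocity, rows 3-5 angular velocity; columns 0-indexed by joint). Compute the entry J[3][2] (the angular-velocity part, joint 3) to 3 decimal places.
-0.259

axis z_2 = (-0.2588,-0.9659,0.0000); lever o_n−o_2 = (-5.8405,-1.5409,-4.2426)
cross product → J_v[:, 2] = (4.0981,-1.0981,-5.2426)
J_ω[:, 2] = z_2
entry J[3][2] = -0.2588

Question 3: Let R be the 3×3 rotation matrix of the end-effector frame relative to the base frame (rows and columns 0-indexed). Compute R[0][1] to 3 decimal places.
-0.259

End-effector y-axis (col 1 of R) = (-0.2588,-0.9659,-0.0000)
R[0][1] = -0.2588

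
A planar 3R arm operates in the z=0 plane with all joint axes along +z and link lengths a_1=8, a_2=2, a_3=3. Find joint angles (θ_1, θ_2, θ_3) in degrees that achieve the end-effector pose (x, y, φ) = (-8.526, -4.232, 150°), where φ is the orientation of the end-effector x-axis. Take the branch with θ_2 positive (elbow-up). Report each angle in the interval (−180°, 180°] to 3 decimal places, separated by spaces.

wrist centre = target − a_3·(cos φ, sin φ) = (-5.9279, -5.7320)
cos θ_2 = (67.9961−8²−2²)/(2·8·2) = -0.0001; θ_2 = 90.0070° (elbow-up)
β = atan2(-5.7320,-5.9279) = -135.9627°; ψ = atan2(2.0000,7.9998) = 14.0367°
θ_1 = β − ψ = -149.9993°
θ_3 = φ − θ_1 − θ_2 = -150.0077° (wrapped to (-180°,180°])

-149.999 90.007 -150.008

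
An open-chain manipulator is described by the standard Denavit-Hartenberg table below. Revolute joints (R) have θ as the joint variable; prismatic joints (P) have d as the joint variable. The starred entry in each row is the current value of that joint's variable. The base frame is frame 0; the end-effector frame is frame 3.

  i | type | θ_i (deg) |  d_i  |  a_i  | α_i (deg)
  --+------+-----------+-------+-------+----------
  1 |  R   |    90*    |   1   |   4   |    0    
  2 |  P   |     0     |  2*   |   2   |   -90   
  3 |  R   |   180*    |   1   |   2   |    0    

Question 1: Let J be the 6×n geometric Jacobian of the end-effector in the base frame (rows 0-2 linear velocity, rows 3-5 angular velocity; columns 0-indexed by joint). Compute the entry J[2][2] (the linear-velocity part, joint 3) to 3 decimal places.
2.000

axis z_2 = (-1.0000,0.0000,0.0000); lever o_n−o_2 = (-1.0000,-2.0000,0.0000)
cross product → J_v[:, 2] = (0.0000,-0.0000,2.0000)
J_ω[:, 2] = z_2
entry J[2][2] = 2.0000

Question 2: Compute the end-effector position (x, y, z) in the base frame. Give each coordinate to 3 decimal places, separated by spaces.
after link 1: o_1 = (0.0000, 4.0000, 1.0000)
after link 2: o_2 = (0.0000, 6.0000, 3.0000)
after link 3: o_3 = (-1.0000, 4.0000, 3.0000)

-1.000 4.000 3.000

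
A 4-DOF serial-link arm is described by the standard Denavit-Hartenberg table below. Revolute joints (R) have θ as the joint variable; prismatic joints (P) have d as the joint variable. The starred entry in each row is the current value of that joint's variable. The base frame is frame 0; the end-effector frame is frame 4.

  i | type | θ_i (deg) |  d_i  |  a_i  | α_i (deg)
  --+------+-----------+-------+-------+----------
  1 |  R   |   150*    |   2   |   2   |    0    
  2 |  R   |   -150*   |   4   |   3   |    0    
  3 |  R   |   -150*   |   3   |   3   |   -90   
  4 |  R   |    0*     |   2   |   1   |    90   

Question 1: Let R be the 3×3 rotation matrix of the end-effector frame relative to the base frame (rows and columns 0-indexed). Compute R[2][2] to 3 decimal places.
1.000

End-effector z-axis (col 2 of R) = (0.0000,0.0000,1.0000)
R[2][2] = 1.0000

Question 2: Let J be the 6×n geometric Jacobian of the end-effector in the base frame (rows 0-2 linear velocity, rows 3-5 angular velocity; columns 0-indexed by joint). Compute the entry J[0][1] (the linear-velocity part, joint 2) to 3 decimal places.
axis z_1 = (0.0000,0.0000,1.0000); lever o_n−o_1 = (0.5359,-3.7321,7.0000)
cross product → J_v[:, 1] = (3.7321,0.5359,-0.0000)
J_ω[:, 1] = z_1
entry J[0][1] = 3.7321

3.732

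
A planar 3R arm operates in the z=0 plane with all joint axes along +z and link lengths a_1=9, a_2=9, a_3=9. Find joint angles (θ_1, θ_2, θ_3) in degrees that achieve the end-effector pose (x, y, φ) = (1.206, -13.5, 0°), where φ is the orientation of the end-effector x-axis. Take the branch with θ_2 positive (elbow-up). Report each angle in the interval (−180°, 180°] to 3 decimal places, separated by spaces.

wrist centre = target − a_3·(cos φ, sin φ) = (-7.7940, -13.5000)
cos θ_2 = (242.9964−9²−9²)/(2·9·9) = 0.5000; θ_2 = 60.0015° (elbow-up)
β = atan2(-13.5000,-7.7940) = -119.9993°; ψ = atan2(7.7943,13.4998) = 30.0007°
θ_1 = β − ψ = -150.0000°
θ_3 = φ − θ_1 − θ_2 = 89.9985° (wrapped to (-180°,180°])

-150.000 60.001 89.999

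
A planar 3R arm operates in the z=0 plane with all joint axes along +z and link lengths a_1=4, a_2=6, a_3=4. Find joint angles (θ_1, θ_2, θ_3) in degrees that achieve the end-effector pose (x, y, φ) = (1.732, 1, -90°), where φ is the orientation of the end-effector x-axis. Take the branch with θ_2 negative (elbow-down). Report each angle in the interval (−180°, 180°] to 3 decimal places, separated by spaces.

150.001 -120.000 -120.000

wrist centre = target − a_3·(cos φ, sin φ) = (1.7320, 5.0000)
cos θ_2 = (27.9998−4²−6²)/(2·4·6) = -0.5000; θ_2 = -120.0002° (elbow-down)
β = atan2(5.0000,1.7320) = 70.8939°; ψ = atan2(-5.1961,1.0000) = -79.1068°
θ_1 = β − ψ = 150.0007°
θ_3 = φ − θ_1 − θ_2 = -120.0005° (wrapped to (-180°,180°])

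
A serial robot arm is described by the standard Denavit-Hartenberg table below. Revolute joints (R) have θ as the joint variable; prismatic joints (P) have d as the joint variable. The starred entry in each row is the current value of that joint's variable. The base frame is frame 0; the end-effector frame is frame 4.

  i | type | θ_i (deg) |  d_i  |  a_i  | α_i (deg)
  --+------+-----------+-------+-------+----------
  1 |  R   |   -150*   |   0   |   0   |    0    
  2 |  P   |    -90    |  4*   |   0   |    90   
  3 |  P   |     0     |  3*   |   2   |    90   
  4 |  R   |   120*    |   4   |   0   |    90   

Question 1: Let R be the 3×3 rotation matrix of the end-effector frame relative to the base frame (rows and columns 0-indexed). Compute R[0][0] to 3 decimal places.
End-effector x-axis (col 0 of R) = (1.0000,0.0000,0.0000)
R[0][0] = 1.0000

1.000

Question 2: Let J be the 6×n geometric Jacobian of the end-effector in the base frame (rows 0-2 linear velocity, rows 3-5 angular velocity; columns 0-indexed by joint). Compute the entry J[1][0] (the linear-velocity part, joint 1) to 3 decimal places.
1.598

axis z_0 = ẑ; lever o_n−o_0 = (1.5981,3.2321,0.0000)
cross product → J_v[:, 0] = (-3.2321,1.5981,0.0000)
J_ω[:, 0] = z_0
entry J[1][0] = 1.5981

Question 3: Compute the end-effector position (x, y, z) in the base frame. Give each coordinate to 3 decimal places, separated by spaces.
after link 1: o_1 = (0.0000, 0.0000, 0.0000)
after link 2: o_2 = (0.0000, 0.0000, 4.0000)
after link 3: o_3 = (1.5981, 3.2321, 4.0000)
after link 4: o_4 = (1.5981, 3.2321, 0.0000)

1.598 3.232 0.000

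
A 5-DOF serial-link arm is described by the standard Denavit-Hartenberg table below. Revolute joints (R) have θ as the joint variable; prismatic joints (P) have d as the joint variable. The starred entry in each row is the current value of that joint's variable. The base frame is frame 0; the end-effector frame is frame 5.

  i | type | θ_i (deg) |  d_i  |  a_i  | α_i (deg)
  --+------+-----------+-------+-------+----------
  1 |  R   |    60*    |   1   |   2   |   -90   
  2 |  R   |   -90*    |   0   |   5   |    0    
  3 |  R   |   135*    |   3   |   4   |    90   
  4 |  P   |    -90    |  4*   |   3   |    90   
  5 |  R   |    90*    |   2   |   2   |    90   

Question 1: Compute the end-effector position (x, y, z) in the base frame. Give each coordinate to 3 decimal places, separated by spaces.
after link 1: o_1 = (1.0000, 1.7321, 1.0000)
after link 2: o_2 = (1.0000, 1.7321, 6.0000)
after link 3: o_3 = (-0.1839, 5.6815, 3.1716)
after link 4: o_4 = (3.8284, 6.6310, 6.0000)
after link 5: o_5 = (3.8284, 6.6310, 8.8284)

3.828 6.631 8.828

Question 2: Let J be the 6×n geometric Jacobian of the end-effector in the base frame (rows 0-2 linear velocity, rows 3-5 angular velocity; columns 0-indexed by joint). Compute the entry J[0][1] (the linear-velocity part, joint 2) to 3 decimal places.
axis z_1 = (-0.8660,0.5000,0.0000); lever o_n−o_1 = (2.8284,4.8990,7.8284)
cross product → J_v[:, 1] = (3.9142,6.7796,-5.6569)
J_ω[:, 1] = z_1
entry J[0][1] = 3.9142

3.914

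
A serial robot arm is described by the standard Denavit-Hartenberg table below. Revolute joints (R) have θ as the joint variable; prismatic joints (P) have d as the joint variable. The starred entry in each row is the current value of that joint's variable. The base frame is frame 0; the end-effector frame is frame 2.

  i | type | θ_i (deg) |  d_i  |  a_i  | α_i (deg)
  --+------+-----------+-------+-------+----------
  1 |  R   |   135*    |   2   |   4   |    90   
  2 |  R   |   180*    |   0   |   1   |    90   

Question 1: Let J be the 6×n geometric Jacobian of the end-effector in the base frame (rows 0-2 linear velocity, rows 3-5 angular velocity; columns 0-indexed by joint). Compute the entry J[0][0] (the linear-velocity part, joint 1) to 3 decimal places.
-2.121

axis z_0 = ẑ; lever o_n−o_0 = (-2.1213,2.1213,2.0000)
cross product → J_v[:, 0] = (-2.1213,-2.1213,0.0000)
J_ω[:, 0] = z_0
entry J[0][0] = -2.1213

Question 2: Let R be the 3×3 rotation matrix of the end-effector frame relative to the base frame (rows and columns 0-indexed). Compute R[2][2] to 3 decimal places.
1.000

End-effector z-axis (col 2 of R) = (-0.0000,0.0000,1.0000)
R[2][2] = 1.0000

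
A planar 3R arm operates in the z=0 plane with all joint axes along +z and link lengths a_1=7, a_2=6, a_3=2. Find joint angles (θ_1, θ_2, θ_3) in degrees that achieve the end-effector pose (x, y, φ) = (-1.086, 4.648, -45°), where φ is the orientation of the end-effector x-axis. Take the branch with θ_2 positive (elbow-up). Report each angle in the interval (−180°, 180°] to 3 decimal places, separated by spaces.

60.002 119.999 134.999

wrist centre = target − a_3·(cos φ, sin φ) = (-2.5002, 6.0622)
cos θ_2 = (43.0015−7²−6²)/(2·7·6) = -0.5000; θ_2 = 119.9988° (elbow-up)
β = atan2(6.0622,-2.5002) = 112.4125°; ψ = atan2(5.1962,4.0001) = 52.4105°
θ_1 = β − ψ = 60.0020°
θ_3 = φ − θ_1 − θ_2 = 134.9992° (wrapped to (-180°,180°])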